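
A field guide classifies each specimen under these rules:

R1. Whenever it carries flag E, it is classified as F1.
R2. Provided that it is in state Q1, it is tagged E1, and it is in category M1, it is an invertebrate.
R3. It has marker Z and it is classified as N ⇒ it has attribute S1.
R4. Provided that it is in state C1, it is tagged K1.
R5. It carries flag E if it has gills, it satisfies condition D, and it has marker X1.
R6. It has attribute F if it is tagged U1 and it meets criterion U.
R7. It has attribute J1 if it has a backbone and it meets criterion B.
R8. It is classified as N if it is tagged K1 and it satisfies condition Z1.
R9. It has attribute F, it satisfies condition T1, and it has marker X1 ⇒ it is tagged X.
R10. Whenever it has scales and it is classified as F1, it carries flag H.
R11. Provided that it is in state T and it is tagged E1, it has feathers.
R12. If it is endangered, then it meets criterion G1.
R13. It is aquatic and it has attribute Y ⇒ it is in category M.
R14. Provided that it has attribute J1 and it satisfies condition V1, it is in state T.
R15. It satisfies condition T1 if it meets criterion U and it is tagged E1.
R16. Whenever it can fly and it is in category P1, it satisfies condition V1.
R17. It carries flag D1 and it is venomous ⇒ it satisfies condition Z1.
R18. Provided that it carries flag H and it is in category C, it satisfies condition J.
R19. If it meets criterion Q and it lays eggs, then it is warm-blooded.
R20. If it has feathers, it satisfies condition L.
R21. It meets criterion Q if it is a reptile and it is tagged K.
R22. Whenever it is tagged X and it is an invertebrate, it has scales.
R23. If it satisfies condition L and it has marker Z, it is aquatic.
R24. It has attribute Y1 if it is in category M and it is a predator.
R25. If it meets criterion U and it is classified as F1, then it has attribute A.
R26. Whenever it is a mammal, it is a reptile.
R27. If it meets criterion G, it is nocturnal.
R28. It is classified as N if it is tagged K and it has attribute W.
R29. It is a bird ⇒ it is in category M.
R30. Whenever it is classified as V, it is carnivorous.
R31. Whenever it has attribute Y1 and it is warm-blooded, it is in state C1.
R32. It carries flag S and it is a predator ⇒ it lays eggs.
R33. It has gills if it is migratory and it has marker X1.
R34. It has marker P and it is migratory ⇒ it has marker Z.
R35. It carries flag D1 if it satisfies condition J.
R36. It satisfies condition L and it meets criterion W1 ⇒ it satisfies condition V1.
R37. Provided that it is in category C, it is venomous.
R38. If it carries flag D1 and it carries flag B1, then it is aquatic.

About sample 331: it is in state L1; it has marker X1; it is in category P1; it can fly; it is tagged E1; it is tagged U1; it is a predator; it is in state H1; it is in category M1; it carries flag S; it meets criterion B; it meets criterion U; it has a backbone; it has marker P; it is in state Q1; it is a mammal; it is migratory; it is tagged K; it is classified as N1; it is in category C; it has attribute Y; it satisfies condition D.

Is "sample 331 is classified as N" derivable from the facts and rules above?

By R2 (it is in state Q1, it is tagged E1, it is in category M1): it is an invertebrate.
By R6 (it is tagged U1, it meets criterion U): it has attribute F.
By R7 (it has a backbone, it meets criterion B): it has attribute J1.
By R15 (it meets criterion U, it is tagged E1): it satisfies condition T1.
By R16 (it can fly, it is in category P1): it satisfies condition V1.
By R26 (it is a mammal): it is a reptile.
By R32 (it carries flag S, it is a predator): it lays eggs.
By R33 (it is migratory, it has marker X1): it has gills.
By R34 (it has marker P, it is migratory): it has marker Z.
By R37 (it is in category C): it is venomous.
By R5 (it has gills, it satisfies condition D, it has marker X1): it carries flag E.
By R9 (it has attribute F, it satisfies condition T1, it has marker X1): it is tagged X.
By R14 (it has attribute J1, it satisfies condition V1): it is in state T.
By R21 (it is a reptile, it is tagged K): it meets criterion Q.
By R22 (it is tagged X, it is an invertebrate): it has scales.
By R1 (it carries flag E): it is classified as F1.
By R10 (it has scales, it is classified as F1): it carries flag H.
By R11 (it is in state T, it is tagged E1): it has feathers.
By R18 (it carries flag H, it is in category C): it satisfies condition J.
By R19 (it meets criterion Q, it lays eggs): it is warm-blooded.
By R20 (it has feathers): it satisfies condition L.
By R23 (it satisfies condition L, it has marker Z): it is aquatic.
By R35 (it satisfies condition J): it carries flag D1.
By R13 (it is aquatic, it has attribute Y): it is in category M.
By R17 (it carries flag D1, it is venomous): it satisfies condition Z1.
By R24 (it is in category M, it is a predator): it has attribute Y1.
By R31 (it has attribute Y1, it is warm-blooded): it is in state C1.
By R4 (it is in state C1): it is tagged K1.
By R8 (it is tagged K1, it satisfies condition Z1): it is classified as N.

Yes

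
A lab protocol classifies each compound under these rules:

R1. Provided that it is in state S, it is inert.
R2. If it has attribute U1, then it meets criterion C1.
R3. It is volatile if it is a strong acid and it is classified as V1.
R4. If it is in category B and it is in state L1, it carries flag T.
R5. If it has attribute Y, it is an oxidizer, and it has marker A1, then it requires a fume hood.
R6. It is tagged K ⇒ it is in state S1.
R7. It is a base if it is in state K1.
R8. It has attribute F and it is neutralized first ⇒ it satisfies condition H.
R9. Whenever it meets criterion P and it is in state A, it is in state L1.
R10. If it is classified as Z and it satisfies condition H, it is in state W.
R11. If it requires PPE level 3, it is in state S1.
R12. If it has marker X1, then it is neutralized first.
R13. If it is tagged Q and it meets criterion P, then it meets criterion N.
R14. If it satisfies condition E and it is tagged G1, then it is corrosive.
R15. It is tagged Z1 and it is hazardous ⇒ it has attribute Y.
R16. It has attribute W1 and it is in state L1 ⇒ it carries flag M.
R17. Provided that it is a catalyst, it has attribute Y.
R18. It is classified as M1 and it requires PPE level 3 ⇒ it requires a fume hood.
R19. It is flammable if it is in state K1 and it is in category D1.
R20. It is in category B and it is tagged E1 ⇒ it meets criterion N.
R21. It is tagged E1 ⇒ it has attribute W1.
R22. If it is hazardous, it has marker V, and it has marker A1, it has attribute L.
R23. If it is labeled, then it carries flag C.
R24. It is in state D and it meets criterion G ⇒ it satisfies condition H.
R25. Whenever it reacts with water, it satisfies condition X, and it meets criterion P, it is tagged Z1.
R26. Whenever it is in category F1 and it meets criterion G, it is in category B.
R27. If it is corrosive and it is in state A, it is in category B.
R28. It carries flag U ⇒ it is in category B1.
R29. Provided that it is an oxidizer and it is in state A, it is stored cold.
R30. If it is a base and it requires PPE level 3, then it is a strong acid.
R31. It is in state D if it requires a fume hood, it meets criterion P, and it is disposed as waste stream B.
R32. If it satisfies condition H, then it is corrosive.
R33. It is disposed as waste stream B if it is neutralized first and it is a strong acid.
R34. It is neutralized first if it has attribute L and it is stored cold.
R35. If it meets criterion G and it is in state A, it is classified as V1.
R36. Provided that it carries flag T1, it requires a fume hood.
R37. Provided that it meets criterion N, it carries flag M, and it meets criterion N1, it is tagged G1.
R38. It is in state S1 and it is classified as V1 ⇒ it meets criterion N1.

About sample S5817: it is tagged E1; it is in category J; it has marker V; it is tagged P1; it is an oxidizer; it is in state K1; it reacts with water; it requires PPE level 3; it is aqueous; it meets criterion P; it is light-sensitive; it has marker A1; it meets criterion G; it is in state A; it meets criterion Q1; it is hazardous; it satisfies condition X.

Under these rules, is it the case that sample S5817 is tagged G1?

By R7 (it is in state K1): it is a base.
By R9 (it meets criterion P, it is in state A): it is in state L1.
By R11 (it requires PPE level 3): it is in state S1.
By R21 (it is tagged E1): it has attribute W1.
By R22 (it is hazardous, it has marker V, it has marker A1): it has attribute L.
By R25 (it reacts with water, it satisfies condition X, it meets criterion P): it is tagged Z1.
By R29 (it is an oxidizer, it is in state A): it is stored cold.
By R30 (it is a base, it requires PPE level 3): it is a strong acid.
By R34 (it has attribute L, it is stored cold): it is neutralized first.
By R35 (it meets criterion G, it is in state A): it is classified as V1.
By R38 (it is in state S1, it is classified as V1): it meets criterion N1.
By R15 (it is tagged Z1, it is hazardous): it has attribute Y.
By R16 (it has attribute W1, it is in state L1): it carries flag M.
By R33 (it is neutralized first, it is a strong acid): it is disposed as waste stream B.
By R5 (it has attribute Y, it is an oxidizer, it has marker A1): it requires a fume hood.
By R31 (it requires a fume hood, it meets criterion P, it is disposed as waste stream B): it is in state D.
By R24 (it is in state D, it meets criterion G): it satisfies condition H.
By R32 (it satisfies condition H): it is corrosive.
By R27 (it is corrosive, it is in state A): it is in category B.
By R20 (it is in category B, it is tagged E1): it meets criterion N.
By R37 (it meets criterion N, it carries flag M, it meets criterion N1): it is tagged G1.

Yes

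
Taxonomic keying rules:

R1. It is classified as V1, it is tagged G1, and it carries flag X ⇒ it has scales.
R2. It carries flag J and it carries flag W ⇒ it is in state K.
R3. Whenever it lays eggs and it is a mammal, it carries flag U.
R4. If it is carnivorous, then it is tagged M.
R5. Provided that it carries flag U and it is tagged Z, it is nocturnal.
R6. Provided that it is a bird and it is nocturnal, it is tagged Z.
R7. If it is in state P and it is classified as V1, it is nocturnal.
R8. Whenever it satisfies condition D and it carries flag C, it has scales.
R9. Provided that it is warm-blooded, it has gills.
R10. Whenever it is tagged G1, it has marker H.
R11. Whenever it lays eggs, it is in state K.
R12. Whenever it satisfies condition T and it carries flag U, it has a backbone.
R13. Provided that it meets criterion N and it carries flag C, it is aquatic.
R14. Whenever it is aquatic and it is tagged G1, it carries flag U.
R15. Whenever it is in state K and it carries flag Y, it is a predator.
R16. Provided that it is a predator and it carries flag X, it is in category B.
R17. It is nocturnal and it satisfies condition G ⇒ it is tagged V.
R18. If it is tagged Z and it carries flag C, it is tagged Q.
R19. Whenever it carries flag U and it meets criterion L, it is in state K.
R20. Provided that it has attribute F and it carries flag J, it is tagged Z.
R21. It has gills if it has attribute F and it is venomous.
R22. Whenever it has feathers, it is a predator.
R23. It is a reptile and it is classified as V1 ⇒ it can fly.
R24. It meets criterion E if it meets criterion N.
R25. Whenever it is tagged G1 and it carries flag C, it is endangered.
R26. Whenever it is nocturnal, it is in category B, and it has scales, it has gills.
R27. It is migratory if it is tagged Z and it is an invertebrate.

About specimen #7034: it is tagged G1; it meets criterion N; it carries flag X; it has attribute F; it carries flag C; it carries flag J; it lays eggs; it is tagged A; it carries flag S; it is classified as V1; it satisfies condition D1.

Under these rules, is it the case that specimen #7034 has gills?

No

Forward chaining from the given facts derives: has scales, has marker H, is in state K, is aquatic, carries flag U, is tagged Z, meets criterion E, is endangered, is nocturnal, is tagged Q.
Rules concluding "it has gills": R9 needs "it is warm-blooded"; R21 needs "it is venomous"; R26 needs "it is in category B" — none of these are established.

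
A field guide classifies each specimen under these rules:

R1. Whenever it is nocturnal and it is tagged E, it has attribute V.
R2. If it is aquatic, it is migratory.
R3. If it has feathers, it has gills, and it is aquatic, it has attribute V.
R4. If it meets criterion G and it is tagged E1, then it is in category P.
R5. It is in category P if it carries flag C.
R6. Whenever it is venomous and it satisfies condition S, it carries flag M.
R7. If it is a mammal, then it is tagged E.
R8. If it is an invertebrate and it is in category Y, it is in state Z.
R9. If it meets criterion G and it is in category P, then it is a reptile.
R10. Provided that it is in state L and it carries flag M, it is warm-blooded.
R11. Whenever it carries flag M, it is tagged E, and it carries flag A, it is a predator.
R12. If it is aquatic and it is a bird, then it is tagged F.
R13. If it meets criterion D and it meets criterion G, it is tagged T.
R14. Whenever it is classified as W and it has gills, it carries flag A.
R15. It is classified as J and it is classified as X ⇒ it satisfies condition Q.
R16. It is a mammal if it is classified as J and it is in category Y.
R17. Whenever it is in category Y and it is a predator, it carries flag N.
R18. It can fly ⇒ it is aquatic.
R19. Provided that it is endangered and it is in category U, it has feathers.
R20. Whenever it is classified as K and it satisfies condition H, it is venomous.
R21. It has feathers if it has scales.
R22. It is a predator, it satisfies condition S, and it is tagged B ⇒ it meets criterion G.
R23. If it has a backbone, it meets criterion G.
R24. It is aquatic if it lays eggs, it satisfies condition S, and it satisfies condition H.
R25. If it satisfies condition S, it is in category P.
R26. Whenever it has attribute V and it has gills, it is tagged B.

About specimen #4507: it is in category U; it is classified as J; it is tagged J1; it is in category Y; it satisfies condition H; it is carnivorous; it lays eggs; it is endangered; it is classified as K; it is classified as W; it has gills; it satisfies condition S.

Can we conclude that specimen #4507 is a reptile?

By R14 (it is classified as W, it has gills): it carries flag A.
By R16 (it is classified as J, it is in category Y): it is a mammal.
By R19 (it is endangered, it is in category U): it has feathers.
By R20 (it is classified as K, it satisfies condition H): it is venomous.
By R24 (it lays eggs, it satisfies condition S, it satisfies condition H): it is aquatic.
By R25 (it satisfies condition S): it is in category P.
By R3 (it has feathers, it has gills, it is aquatic): it has attribute V.
By R6 (it is venomous, it satisfies condition S): it carries flag M.
By R7 (it is a mammal): it is tagged E.
By R11 (it carries flag M, it is tagged E, it carries flag A): it is a predator.
By R26 (it has attribute V, it has gills): it is tagged B.
By R22 (it is a predator, it satisfies condition S, it is tagged B): it meets criterion G.
By R9 (it meets criterion G, it is in category P): it is a reptile.

Yes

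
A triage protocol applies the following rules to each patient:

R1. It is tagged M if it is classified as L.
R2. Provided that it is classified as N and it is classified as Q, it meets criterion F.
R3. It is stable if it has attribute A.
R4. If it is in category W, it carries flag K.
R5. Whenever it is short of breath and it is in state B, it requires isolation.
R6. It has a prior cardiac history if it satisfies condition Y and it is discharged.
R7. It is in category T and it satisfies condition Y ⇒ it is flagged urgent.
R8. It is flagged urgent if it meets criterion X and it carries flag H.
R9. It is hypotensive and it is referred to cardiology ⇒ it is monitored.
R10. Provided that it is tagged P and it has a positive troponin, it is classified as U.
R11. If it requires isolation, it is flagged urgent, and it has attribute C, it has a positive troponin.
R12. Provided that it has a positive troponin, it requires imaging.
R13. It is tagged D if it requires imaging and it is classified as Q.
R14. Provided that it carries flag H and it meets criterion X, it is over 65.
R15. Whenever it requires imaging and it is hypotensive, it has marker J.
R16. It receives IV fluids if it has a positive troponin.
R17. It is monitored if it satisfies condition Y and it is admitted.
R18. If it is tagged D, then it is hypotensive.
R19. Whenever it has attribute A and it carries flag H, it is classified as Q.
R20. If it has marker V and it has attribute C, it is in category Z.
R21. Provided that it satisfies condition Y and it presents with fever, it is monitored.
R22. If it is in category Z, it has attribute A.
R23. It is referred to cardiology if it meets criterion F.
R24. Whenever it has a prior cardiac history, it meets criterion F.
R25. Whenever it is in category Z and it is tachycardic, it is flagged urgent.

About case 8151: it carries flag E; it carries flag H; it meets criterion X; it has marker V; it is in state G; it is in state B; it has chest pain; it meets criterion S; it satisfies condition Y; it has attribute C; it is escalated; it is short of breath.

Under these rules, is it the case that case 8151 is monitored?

No

Forward chaining from the given facts derives: requires isolation, is flagged urgent, has a positive troponin, requires imaging, is over 65, receives IV fluids, is in category Z, has attribute A, is stable, is classified as Q, is tagged D, is hypotensive, has marker J.
Rules concluding "it is monitored": R9 needs "it is referred to cardiology"; R17 needs "it is admitted"; R21 needs "it presents with fever" — none of these are established.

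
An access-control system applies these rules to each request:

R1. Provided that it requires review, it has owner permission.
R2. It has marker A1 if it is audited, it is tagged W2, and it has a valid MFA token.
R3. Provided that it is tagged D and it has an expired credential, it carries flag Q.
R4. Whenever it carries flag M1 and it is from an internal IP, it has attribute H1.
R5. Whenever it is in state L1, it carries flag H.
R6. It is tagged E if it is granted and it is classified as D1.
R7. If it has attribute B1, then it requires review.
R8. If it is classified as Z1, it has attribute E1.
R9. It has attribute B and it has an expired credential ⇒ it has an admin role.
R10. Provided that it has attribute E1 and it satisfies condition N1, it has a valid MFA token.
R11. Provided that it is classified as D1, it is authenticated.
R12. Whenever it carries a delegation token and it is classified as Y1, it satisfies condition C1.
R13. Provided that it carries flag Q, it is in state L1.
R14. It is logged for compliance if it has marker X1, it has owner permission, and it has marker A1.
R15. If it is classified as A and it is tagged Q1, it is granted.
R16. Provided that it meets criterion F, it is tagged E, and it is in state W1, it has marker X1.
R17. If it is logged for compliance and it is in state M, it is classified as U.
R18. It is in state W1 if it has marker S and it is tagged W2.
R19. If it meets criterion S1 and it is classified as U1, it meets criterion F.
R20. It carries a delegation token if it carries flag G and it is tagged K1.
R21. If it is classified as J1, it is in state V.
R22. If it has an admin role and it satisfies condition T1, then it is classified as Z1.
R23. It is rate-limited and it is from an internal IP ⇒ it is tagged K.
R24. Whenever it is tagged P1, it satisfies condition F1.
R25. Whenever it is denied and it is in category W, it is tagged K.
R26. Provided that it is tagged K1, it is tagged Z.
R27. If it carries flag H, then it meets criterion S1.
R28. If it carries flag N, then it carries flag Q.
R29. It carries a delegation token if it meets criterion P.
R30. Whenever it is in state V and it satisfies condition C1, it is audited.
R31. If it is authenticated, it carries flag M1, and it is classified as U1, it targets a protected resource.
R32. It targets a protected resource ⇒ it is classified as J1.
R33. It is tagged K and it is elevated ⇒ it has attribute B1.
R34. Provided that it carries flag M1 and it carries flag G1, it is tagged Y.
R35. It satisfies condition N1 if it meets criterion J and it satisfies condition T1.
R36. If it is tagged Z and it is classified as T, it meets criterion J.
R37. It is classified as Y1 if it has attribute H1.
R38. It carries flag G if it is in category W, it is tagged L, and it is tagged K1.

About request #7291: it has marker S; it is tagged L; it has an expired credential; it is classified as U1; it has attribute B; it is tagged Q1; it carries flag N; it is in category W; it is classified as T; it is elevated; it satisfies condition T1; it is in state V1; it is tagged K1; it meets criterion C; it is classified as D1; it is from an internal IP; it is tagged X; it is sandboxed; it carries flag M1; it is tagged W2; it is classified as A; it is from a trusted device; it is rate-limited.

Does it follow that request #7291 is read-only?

Forward chaining from the given facts derives: has attribute H1, has an admin role, is authenticated, is granted, is in state W1, is classified as Z1, is tagged K, is tagged Z, carries flag Q, targets a protected resource, is classified as J1, has attribute B1, meets criterion J, is classified as Y1, carries flag G, is tagged E, requires review, has attribute E1, is in state L1, carries a delegation token, is in state V, satisfies condition N1, has owner permission, carries flag H, has a valid MFA token, satisfies condition C1, meets criterion S1, is audited, has marker A1, meets criterion F, has marker X1, is logged for compliance.
No rule has "it is read-only" as its conclusion, and it is not among the given facts.

No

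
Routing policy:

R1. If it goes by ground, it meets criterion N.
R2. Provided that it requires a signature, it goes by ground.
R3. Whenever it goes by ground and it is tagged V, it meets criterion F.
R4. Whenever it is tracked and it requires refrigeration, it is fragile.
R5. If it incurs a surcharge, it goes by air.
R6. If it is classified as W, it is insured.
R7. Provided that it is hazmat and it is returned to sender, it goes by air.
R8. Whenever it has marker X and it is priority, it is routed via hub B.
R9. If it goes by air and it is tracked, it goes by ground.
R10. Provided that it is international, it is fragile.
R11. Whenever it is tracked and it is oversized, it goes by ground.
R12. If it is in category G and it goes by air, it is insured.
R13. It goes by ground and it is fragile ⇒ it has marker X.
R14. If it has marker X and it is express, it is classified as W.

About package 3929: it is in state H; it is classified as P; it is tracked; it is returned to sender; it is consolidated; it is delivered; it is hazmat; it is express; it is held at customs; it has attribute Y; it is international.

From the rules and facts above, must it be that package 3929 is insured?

Yes

By R7 (it is hazmat, it is returned to sender): it goes by air.
By R9 (it goes by air, it is tracked): it goes by ground.
By R10 (it is international): it is fragile.
By R13 (it goes by ground, it is fragile): it has marker X.
By R14 (it has marker X, it is express): it is classified as W.
By R6 (it is classified as W): it is insured.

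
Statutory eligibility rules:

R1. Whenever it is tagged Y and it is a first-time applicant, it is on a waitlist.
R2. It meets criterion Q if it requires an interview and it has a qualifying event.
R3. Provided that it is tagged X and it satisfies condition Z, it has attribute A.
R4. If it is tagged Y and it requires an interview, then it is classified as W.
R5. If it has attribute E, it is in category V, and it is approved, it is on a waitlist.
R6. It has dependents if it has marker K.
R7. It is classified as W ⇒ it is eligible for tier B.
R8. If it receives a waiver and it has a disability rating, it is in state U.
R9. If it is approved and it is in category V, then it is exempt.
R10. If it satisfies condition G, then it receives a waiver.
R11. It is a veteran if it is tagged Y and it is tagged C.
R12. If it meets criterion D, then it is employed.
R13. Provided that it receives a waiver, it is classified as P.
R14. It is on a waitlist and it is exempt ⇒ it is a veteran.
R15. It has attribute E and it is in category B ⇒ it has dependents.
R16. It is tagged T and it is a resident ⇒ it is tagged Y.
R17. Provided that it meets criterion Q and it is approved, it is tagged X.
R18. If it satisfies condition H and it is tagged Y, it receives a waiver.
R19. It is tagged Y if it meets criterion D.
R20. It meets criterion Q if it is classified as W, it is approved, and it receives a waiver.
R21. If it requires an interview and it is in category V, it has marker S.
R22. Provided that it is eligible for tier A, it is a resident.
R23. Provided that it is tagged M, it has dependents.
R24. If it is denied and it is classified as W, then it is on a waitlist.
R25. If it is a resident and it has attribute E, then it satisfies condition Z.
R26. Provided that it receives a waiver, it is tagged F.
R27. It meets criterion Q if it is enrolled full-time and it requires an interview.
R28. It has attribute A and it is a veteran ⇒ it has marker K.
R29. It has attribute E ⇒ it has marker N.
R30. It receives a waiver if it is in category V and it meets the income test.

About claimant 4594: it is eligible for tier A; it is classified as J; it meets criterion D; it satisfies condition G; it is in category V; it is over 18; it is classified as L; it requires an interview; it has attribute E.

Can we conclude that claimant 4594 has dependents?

No

Forward chaining from the given facts derives: receives a waiver, is employed, is classified as P, is tagged Y, has marker S, is a resident, satisfies condition Z, is tagged F, has marker N, is classified as W, is eligible for tier B.
Rules concluding "it has dependents": R6 needs "it has marker K"; R15 needs "it is in category B"; R23 needs "it is tagged M" — none of these are established.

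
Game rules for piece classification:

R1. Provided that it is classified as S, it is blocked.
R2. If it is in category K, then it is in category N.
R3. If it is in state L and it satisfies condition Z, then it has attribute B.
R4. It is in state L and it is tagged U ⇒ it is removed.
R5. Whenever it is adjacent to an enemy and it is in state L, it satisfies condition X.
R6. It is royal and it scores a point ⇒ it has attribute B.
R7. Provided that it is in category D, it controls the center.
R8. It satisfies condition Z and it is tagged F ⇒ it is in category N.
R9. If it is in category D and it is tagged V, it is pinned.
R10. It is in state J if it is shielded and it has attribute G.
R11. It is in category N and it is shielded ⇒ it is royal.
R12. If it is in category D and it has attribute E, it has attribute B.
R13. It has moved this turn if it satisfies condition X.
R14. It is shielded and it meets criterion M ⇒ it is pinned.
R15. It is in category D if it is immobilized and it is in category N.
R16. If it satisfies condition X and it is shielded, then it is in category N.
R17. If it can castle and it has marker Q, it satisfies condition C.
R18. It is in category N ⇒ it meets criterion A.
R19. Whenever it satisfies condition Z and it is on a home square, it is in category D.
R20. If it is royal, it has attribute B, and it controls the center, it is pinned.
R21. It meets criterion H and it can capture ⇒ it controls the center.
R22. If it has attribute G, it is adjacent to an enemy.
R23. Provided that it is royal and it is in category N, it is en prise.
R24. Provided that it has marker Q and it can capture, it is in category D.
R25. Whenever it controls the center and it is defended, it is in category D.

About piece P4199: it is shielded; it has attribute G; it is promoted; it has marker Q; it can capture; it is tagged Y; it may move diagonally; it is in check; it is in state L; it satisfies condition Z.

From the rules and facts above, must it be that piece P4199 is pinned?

By R3 (it is in state L, it satisfies condition Z): it has attribute B.
By R22 (it has attribute G): it is adjacent to an enemy.
By R24 (it has marker Q, it can capture): it is in category D.
By R5 (it is adjacent to an enemy, it is in state L): it satisfies condition X.
By R7 (it is in category D): it controls the center.
By R16 (it satisfies condition X, it is shielded): it is in category N.
By R11 (it is in category N, it is shielded): it is royal.
By R20 (it is royal, it has attribute B, it controls the center): it is pinned.

Yes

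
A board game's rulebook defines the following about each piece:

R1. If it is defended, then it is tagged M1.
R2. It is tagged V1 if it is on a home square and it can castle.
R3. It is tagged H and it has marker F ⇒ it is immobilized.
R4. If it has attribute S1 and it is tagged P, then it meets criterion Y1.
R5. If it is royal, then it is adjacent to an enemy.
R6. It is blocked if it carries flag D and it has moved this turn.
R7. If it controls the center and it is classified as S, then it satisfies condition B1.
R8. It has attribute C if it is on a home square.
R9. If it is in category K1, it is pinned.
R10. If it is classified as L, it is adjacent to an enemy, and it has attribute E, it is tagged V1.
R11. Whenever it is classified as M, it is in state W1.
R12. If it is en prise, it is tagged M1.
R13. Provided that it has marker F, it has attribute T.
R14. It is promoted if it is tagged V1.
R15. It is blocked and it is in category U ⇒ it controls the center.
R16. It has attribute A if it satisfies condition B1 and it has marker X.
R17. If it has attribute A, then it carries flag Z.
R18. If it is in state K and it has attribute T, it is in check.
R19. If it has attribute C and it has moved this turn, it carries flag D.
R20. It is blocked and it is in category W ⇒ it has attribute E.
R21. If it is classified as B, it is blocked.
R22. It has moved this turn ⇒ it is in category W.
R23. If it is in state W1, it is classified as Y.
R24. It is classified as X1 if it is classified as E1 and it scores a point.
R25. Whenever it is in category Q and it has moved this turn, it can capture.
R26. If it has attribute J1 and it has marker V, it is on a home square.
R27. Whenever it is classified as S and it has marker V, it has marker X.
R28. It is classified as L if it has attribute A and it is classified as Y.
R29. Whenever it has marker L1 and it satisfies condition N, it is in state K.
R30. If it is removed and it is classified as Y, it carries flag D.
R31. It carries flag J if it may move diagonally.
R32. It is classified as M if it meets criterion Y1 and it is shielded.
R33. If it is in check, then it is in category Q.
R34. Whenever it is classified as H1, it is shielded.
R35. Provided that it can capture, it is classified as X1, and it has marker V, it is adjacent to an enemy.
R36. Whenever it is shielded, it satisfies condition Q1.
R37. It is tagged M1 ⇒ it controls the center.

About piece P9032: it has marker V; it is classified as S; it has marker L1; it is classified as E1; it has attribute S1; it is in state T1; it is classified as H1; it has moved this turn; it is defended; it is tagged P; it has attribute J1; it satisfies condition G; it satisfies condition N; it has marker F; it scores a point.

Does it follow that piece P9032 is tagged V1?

By R1 (it is defended): it is tagged M1.
By R4 (it has attribute S1, it is tagged P): it meets criterion Y1.
By R13 (it has marker F): it has attribute T.
By R22 (it has moved this turn): it is in category W.
By R24 (it is classified as E1, it scores a point): it is classified as X1.
By R26 (it has attribute J1, it has marker V): it is on a home square.
By R27 (it is classified as S, it has marker V): it has marker X.
By R29 (it has marker L1, it satisfies condition N): it is in state K.
By R34 (it is classified as H1): it is shielded.
By R37 (it is tagged M1): it controls the center.
By R7 (it controls the center, it is classified as S): it satisfies condition B1.
By R8 (it is on a home square): it has attribute C.
By R16 (it satisfies condition B1, it has marker X): it has attribute A.
By R18 (it is in state K, it has attribute T): it is in check.
By R19 (it has attribute C, it has moved this turn): it carries flag D.
By R32 (it meets criterion Y1, it is shielded): it is classified as M.
By R33 (it is in check): it is in category Q.
By R6 (it carries flag D, it has moved this turn): it is blocked.
By R11 (it is classified as M): it is in state W1.
By R20 (it is blocked, it is in category W): it has attribute E.
By R23 (it is in state W1): it is classified as Y.
By R25 (it is in category Q, it has moved this turn): it can capture.
By R28 (it has attribute A, it is classified as Y): it is classified as L.
By R35 (it can capture, it is classified as X1, it has marker V): it is adjacent to an enemy.
By R10 (it is classified as L, it is adjacent to an enemy, it has attribute E): it is tagged V1.

Yes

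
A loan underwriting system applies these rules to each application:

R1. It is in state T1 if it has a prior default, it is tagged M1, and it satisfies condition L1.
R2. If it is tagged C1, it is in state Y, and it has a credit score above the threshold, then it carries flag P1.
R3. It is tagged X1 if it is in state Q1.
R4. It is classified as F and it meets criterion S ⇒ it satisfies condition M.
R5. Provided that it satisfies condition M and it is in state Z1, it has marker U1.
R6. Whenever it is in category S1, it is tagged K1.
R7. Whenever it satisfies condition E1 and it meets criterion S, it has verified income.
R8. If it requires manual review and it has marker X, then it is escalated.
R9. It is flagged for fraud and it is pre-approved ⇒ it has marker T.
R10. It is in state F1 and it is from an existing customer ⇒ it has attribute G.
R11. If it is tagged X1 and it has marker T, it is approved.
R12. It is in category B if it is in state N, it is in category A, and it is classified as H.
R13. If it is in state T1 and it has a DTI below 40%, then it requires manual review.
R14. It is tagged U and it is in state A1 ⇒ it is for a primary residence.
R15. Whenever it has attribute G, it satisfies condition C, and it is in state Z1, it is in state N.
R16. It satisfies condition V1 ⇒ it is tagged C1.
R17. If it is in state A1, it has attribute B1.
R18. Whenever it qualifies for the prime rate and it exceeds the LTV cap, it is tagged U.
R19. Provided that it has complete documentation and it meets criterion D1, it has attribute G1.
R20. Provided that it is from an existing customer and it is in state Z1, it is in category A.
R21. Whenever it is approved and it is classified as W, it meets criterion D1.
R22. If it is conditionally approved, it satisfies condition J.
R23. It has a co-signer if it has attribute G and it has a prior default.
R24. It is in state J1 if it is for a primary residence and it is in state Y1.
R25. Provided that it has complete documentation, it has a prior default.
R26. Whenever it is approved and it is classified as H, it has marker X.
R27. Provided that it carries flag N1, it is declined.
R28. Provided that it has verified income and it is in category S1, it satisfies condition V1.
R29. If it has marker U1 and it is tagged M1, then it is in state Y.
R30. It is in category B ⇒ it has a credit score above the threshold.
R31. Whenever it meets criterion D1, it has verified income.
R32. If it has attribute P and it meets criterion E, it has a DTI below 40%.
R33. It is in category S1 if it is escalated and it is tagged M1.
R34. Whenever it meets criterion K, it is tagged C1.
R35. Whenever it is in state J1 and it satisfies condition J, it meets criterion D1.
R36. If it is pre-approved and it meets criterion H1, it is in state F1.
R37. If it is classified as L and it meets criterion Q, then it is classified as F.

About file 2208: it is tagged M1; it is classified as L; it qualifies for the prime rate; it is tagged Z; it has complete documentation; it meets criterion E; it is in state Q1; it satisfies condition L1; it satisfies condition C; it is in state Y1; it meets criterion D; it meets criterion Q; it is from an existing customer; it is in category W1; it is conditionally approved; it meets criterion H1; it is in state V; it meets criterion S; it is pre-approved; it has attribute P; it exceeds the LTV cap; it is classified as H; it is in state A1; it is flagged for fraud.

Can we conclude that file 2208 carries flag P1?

Forward chaining from the given facts derives: is tagged X1, has marker T, is approved, has attribute B1, is tagged U, satisfies condition J, has a prior default, has marker X, has a DTI below 40%, is in state F1, is classified as F, is in state T1, satisfies condition M, has attribute G, requires manual review, is for a primary residence, has a co-signer, is in state J1, meets criterion D1, is escalated, has attribute G1, has verified income, is in category S1, is tagged K1, satisfies condition V1, is tagged C1.
The only rule concluding "it carries flag P1" is R2, which needs "it is in state Y"; that is never established.

No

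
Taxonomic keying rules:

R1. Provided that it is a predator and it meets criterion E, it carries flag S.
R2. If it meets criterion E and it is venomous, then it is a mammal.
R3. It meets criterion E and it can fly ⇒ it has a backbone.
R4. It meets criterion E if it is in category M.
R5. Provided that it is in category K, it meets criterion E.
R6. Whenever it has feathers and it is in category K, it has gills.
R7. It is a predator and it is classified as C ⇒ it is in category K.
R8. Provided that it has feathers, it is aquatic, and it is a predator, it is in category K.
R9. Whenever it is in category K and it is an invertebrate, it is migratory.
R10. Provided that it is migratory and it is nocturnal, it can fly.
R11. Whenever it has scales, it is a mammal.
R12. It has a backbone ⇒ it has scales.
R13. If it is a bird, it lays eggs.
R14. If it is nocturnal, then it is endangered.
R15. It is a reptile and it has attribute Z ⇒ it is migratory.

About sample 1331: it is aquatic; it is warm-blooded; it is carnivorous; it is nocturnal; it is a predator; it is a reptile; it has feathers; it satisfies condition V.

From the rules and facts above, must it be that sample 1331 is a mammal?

Forward chaining from the given facts derives: is in category K, is endangered, meets criterion E, has gills, carries flag S.
Rules concluding "it is a mammal": R2 needs "it is venomous"; R11 needs "it has scales" — none of these are established.

No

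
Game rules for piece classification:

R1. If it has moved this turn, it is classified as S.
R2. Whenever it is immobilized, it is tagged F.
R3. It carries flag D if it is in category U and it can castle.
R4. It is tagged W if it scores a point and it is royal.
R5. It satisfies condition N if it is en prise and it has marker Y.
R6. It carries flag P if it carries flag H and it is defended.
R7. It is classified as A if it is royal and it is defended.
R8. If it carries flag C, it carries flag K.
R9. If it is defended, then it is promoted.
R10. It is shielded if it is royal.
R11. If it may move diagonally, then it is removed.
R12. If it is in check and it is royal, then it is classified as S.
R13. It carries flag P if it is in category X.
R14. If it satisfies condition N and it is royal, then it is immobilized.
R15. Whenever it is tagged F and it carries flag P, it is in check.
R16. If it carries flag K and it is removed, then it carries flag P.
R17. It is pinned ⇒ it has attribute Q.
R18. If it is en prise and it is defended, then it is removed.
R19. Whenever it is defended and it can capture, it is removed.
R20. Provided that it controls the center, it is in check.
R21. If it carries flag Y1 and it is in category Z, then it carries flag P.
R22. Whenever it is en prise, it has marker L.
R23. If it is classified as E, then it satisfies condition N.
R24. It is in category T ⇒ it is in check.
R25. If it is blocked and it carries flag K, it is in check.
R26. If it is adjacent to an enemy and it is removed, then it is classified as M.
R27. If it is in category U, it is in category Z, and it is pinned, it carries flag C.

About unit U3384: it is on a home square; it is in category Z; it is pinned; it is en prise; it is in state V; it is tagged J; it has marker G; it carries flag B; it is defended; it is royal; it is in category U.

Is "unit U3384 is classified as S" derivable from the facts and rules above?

No

Forward chaining from the given facts derives: is classified as A, is promoted, is shielded, has attribute Q, is removed, has marker L, carries flag C, carries flag K, carries flag P.
Rules concluding "it is classified as S": R1 needs "it has moved this turn"; R12 needs "it is in check" — none of these are established.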